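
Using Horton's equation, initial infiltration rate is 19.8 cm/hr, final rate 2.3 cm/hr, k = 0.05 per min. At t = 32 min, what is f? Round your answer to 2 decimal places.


Step 1: f = fc + (f0 - fc) * exp(-k * t)
Step 2: exp(-0.05 * 32) = 0.201897
Step 3: f = 2.3 + (19.8 - 2.3) * 0.201897
Step 4: f = 2.3 + 17.5 * 0.201897
Step 5: f = 5.83 cm/hr

5.83


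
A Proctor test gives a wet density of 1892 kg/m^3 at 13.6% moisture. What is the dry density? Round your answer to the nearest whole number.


Step 1: Dry density = wet density / (1 + w/100)
Step 2: Dry density = 1892 / (1 + 13.6/100)
Step 3: Dry density = 1892 / 1.136
Step 4: Dry density = 1665 kg/m^3

1665


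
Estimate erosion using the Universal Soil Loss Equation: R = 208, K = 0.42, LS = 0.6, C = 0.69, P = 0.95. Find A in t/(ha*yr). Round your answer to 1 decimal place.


Step 1: A = R * K * LS * C * P
Step 2: R * K = 208 * 0.42 = 87.36
Step 3: (R*K) * LS = 87.36 * 0.6 = 52.416
Step 4: * C * P = 52.416 * 0.69 * 0.95 = 34.4
Step 5: A = 34.4 t/(ha*yr)

34.4


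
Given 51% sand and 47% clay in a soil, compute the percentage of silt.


Step 1: sand + silt + clay = 100%
Step 2: silt = 100 - sand - clay
Step 3: silt = 100 - 51 - 47
Step 4: silt = 2%

2


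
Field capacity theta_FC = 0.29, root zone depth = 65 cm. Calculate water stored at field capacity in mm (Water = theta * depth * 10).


Step 1: Water (mm) = theta_FC * depth (cm) * 10
Step 2: Water = 0.29 * 65 * 10
Step 3: Water = 188.5 mm

188.5


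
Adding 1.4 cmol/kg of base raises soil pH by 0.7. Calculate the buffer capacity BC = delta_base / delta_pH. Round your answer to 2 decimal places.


Step 1: BC = change in base / change in pH
Step 2: BC = 1.4 / 0.7
Step 3: BC = 2.0 cmol/(kg*pH unit)

2.0


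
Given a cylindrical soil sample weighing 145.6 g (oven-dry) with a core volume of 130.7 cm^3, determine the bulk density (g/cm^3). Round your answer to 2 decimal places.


Step 1: Identify the formula: BD = dry mass / volume
Step 2: Substitute values: BD = 145.6 / 130.7
Step 3: BD = 1.11 g/cm^3

1.11


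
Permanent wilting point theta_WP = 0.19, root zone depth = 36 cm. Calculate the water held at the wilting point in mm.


Step 1: Water (mm) = theta_WP * depth * 10
Step 2: Water = 0.19 * 36 * 10
Step 3: Water = 68.4 mm

68.4


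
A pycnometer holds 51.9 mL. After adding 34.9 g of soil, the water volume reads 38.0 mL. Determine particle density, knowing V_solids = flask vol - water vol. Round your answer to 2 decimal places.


Step 1: Volume of solids = flask volume - water volume with soil
Step 2: V_solids = 51.9 - 38.0 = 13.9 mL
Step 3: Particle density = mass / V_solids = 34.9 / 13.9 = 2.51 g/cm^3

2.51


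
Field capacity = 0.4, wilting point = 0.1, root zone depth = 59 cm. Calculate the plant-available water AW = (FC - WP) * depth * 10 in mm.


Step 1: Available water = (FC - WP) * depth * 10
Step 2: AW = (0.4 - 0.1) * 59 * 10
Step 3: AW = 0.3 * 59 * 10
Step 4: AW = 177.0 mm

177.0


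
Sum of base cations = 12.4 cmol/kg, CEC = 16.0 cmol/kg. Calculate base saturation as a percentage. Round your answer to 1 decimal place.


Step 1: BS = 100 * (sum of bases) / CEC
Step 2: BS = 100 * 12.4 / 16.0
Step 3: BS = 77.5%

77.5


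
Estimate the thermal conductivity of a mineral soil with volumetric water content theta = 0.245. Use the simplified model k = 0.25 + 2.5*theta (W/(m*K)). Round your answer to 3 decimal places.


Step 1: k = 0.25 + 2.5 * theta
Step 2: k = 0.25 + 2.5 * 0.245
Step 3: k = 0.25 + 0.613
Step 4: k = 0.863 W/(m*K)

0.863


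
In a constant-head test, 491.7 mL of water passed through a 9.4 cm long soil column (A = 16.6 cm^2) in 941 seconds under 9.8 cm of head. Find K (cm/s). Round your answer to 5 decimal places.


Step 1: K = Q * L / (A * t * h)
Step 2: Numerator = 491.7 * 9.4 = 4621.98
Step 3: Denominator = 16.6 * 941 * 9.8 = 153081.88
Step 4: K = 4621.98 / 153081.88 = 0.03019 cm/s

0.03019


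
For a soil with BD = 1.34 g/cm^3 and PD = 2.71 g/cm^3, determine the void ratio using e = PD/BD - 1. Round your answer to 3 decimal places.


Step 1: e = PD / BD - 1
Step 2: e = 2.71 / 1.34 - 1
Step 3: e = 2.02239 - 1
Step 4: e = 1.022

1.022


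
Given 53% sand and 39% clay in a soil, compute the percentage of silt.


Step 1: sand + silt + clay = 100%
Step 2: silt = 100 - sand - clay
Step 3: silt = 100 - 53 - 39
Step 4: silt = 8%

8


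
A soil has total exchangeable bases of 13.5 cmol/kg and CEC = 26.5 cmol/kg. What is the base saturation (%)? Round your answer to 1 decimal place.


Step 1: BS = 100 * (sum of bases) / CEC
Step 2: BS = 100 * 13.5 / 26.5
Step 3: BS = 50.9%

50.9


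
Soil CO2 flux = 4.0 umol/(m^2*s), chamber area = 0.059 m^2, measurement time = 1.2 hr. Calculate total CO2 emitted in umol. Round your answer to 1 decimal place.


Step 1: Convert time to seconds: 1.2 hr * 3600 = 4320.0 s
Step 2: Total = flux * area * time_s
Step 3: Total = 4.0 * 0.059 * 4320.0
Step 4: Total = 1019.5 umol

1019.5


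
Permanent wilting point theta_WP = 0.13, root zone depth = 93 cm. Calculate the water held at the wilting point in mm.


Step 1: Water (mm) = theta_WP * depth * 10
Step 2: Water = 0.13 * 93 * 10
Step 3: Water = 120.9 mm

120.9


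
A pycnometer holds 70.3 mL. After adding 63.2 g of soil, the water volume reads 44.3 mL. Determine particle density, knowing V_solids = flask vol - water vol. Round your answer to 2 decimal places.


Step 1: Volume of solids = flask volume - water volume with soil
Step 2: V_solids = 70.3 - 44.3 = 26.0 mL
Step 3: Particle density = mass / V_solids = 63.2 / 26.0 = 2.43 g/cm^3

2.43


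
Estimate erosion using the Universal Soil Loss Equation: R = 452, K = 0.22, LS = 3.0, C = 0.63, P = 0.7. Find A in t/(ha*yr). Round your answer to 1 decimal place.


Step 1: A = R * K * LS * C * P
Step 2: R * K = 452 * 0.22 = 99.44
Step 3: (R*K) * LS = 99.44 * 3.0 = 298.32
Step 4: * C * P = 298.32 * 0.63 * 0.7 = 131.6
Step 5: A = 131.6 t/(ha*yr)

131.6


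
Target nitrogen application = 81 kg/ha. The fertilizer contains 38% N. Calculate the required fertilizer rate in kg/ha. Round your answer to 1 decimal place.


Step 1: Fertilizer rate = target N / (N content / 100)
Step 2: Rate = 81 / (38 / 100)
Step 3: Rate = 81 / 0.38
Step 4: Rate = 213.2 kg/ha

213.2


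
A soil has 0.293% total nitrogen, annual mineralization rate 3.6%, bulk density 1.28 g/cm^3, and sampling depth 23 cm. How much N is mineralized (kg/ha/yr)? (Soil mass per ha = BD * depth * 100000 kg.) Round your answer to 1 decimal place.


Step 1: Soil mass per ha = BD * depth * 100000 = 1.28 * 23 * 100000 = 2944000 kg
Step 2: Total N pool = soil mass * N%/100 = 2944000 * 0.293/100 = 8625.92 kg/ha
Step 3: N mineralized = N pool * rate%/100 = 8625.92 * 3.6/100 = 310.5 kg/ha/yr

310.5


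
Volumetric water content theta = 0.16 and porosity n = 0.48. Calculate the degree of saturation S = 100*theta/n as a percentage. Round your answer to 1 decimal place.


Step 1: S = 100 * theta_v / n
Step 2: S = 100 * 0.16 / 0.48
Step 3: S = 33.3%

33.3


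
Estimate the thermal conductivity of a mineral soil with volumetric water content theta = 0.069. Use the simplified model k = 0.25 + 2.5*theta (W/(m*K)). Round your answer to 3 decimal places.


Step 1: k = 0.25 + 2.5 * theta
Step 2: k = 0.25 + 2.5 * 0.069
Step 3: k = 0.25 + 0.173
Step 4: k = 0.423 W/(m*K)

0.423


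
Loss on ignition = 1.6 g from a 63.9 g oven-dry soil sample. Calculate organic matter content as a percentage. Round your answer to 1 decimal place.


Step 1: OM% = 100 * LOI / sample mass
Step 2: OM = 100 * 1.6 / 63.9
Step 3: OM = 2.5%

2.5


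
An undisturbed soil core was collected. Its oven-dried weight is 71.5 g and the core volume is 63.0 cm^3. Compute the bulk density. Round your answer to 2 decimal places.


Step 1: Identify the formula: BD = dry mass / volume
Step 2: Substitute values: BD = 71.5 / 63.0
Step 3: BD = 1.13 g/cm^3

1.13


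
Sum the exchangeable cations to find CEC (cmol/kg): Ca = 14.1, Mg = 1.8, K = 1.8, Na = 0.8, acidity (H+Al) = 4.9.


Step 1: CEC = Ca + Mg + K + Na + (H+Al)
Step 2: CEC = 14.1 + 1.8 + 1.8 + 0.8 + 4.9
Step 3: CEC = 23.4 cmol/kg

23.4


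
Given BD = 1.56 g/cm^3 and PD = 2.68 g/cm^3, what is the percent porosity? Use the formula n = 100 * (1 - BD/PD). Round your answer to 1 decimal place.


Step 1: Formula: n = 100 * (1 - BD / PD)
Step 2: n = 100 * (1 - 1.56 / 2.68)
Step 3: n = 100 * (1 - 0.58209)
Step 4: n = 41.8%

41.8


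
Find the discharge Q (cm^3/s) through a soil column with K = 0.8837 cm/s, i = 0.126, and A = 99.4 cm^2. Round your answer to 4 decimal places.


Step 1: Apply Darcy's law: Q = K * i * A
Step 2: Q = 0.8837 * 0.126 * 99.4
Step 3: Q = 11.0678 cm^3/s

11.0678


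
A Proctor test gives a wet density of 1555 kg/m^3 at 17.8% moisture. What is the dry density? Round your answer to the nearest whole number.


Step 1: Dry density = wet density / (1 + w/100)
Step 2: Dry density = 1555 / (1 + 17.8/100)
Step 3: Dry density = 1555 / 1.178
Step 4: Dry density = 1320 kg/m^3

1320


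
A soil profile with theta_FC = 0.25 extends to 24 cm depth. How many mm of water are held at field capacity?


Step 1: Water (mm) = theta_FC * depth (cm) * 10
Step 2: Water = 0.25 * 24 * 10
Step 3: Water = 60.0 mm

60.0


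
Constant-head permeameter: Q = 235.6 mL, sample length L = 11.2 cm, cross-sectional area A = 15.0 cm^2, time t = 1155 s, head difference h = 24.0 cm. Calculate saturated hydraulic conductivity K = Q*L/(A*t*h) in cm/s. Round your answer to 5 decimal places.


Step 1: K = Q * L / (A * t * h)
Step 2: Numerator = 235.6 * 11.2 = 2638.72
Step 3: Denominator = 15.0 * 1155 * 24.0 = 415800.0
Step 4: K = 2638.72 / 415800.0 = 0.00635 cm/s

0.00635


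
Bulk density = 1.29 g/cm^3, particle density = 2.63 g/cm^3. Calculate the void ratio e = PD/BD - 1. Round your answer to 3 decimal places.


Step 1: e = PD / BD - 1
Step 2: e = 2.63 / 1.29 - 1
Step 3: e = 2.03876 - 1
Step 4: e = 1.039

1.039


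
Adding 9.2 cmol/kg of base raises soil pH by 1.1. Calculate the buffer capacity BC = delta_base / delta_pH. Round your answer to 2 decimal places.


Step 1: BC = change in base / change in pH
Step 2: BC = 9.2 / 1.1
Step 3: BC = 8.36 cmol/(kg*pH unit)

8.36


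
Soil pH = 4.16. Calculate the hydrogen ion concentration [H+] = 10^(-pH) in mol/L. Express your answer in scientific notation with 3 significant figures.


Step 1: [H+] = 10^(-pH)
Step 2: [H+] = 10^(-4.16)
Step 3: [H+] = 6.92e-05 mol/L

6.92e-05


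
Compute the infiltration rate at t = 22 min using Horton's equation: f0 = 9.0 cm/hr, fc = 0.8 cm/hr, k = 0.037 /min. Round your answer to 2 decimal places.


Step 1: f = fc + (f0 - fc) * exp(-k * t)
Step 2: exp(-0.037 * 22) = 0.443082
Step 3: f = 0.8 + (9.0 - 0.8) * 0.443082
Step 4: f = 0.8 + 8.2 * 0.443082
Step 5: f = 4.43 cm/hr

4.43


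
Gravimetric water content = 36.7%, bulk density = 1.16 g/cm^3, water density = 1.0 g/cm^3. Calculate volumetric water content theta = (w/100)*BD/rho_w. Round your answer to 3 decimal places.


Step 1: theta = (w / 100) * BD / rho_w
Step 2: theta = (36.7 / 100) * 1.16 / 1.0
Step 3: theta = 0.367 * 1.16
Step 4: theta = 0.426

0.426


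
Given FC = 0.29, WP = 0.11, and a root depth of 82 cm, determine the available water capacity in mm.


Step 1: Available water = (FC - WP) * depth * 10
Step 2: AW = (0.29 - 0.11) * 82 * 10
Step 3: AW = 0.18 * 82 * 10
Step 4: AW = 147.6 mm

147.6


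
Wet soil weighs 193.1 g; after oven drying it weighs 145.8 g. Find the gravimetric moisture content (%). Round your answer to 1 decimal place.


Step 1: Water mass = wet - dry = 193.1 - 145.8 = 47.3 g
Step 2: w = 100 * water mass / dry mass
Step 3: w = 100 * 47.3 / 145.8 = 32.4%

32.4


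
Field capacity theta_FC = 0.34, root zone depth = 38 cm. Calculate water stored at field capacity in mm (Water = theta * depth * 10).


Step 1: Water (mm) = theta_FC * depth (cm) * 10
Step 2: Water = 0.34 * 38 * 10
Step 3: Water = 129.2 mm

129.2


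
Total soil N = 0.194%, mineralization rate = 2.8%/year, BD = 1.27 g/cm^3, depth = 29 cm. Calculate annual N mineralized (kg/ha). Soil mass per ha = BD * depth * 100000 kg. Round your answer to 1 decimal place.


Step 1: Soil mass per ha = BD * depth * 100000 = 1.27 * 29 * 100000 = 3683000 kg
Step 2: Total N pool = soil mass * N%/100 = 3683000 * 0.194/100 = 7145.02 kg/ha
Step 3: N mineralized = N pool * rate%/100 = 7145.02 * 2.8/100 = 200.1 kg/ha/yr

200.1


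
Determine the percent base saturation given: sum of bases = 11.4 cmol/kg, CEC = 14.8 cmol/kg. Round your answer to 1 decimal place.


Step 1: BS = 100 * (sum of bases) / CEC
Step 2: BS = 100 * 11.4 / 14.8
Step 3: BS = 77.0%

77.0


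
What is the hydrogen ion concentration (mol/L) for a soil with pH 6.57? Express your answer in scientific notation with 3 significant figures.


Step 1: [H+] = 10^(-pH)
Step 2: [H+] = 10^(-6.57)
Step 3: [H+] = 2.69e-07 mol/L

2.69e-07


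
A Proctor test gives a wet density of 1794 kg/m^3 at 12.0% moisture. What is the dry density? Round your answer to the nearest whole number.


Step 1: Dry density = wet density / (1 + w/100)
Step 2: Dry density = 1794 / (1 + 12.0/100)
Step 3: Dry density = 1794 / 1.12
Step 4: Dry density = 1602 kg/m^3

1602


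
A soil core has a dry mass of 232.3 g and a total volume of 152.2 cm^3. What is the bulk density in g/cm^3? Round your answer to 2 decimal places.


Step 1: Identify the formula: BD = dry mass / volume
Step 2: Substitute values: BD = 232.3 / 152.2
Step 3: BD = 1.53 g/cm^3

1.53


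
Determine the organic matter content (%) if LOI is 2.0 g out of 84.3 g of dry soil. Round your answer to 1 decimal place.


Step 1: OM% = 100 * LOI / sample mass
Step 2: OM = 100 * 2.0 / 84.3
Step 3: OM = 2.4%

2.4


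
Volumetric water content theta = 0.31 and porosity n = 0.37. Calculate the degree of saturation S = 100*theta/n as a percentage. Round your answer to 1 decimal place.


Step 1: S = 100 * theta_v / n
Step 2: S = 100 * 0.31 / 0.37
Step 3: S = 83.8%

83.8


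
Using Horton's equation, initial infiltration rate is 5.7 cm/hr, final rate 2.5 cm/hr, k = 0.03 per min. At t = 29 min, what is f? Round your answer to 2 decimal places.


Step 1: f = fc + (f0 - fc) * exp(-k * t)
Step 2: exp(-0.03 * 29) = 0.418952
Step 3: f = 2.5 + (5.7 - 2.5) * 0.418952
Step 4: f = 2.5 + 3.2 * 0.418952
Step 5: f = 3.84 cm/hr

3.84


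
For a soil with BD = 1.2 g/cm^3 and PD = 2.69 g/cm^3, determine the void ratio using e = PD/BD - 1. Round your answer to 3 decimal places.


Step 1: e = PD / BD - 1
Step 2: e = 2.69 / 1.2 - 1
Step 3: e = 2.24167 - 1
Step 4: e = 1.242

1.242


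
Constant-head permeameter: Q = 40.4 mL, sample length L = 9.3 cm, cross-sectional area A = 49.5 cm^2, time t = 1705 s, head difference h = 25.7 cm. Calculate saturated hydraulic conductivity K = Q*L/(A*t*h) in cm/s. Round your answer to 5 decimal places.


Step 1: K = Q * L / (A * t * h)
Step 2: Numerator = 40.4 * 9.3 = 375.72
Step 3: Denominator = 49.5 * 1705 * 25.7 = 2169015.75
Step 4: K = 375.72 / 2169015.75 = 0.00017 cm/s

0.00017


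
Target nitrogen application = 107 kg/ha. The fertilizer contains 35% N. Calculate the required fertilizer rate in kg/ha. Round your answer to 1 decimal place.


Step 1: Fertilizer rate = target N / (N content / 100)
Step 2: Rate = 107 / (35 / 100)
Step 3: Rate = 107 / 0.35
Step 4: Rate = 305.7 kg/ha

305.7


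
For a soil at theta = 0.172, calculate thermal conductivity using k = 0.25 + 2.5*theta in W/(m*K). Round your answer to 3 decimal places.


Step 1: k = 0.25 + 2.5 * theta
Step 2: k = 0.25 + 2.5 * 0.172
Step 3: k = 0.25 + 0.43
Step 4: k = 0.68 W/(m*K)

0.68


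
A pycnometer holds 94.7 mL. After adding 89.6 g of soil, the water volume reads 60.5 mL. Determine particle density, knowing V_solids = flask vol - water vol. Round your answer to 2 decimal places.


Step 1: Volume of solids = flask volume - water volume with soil
Step 2: V_solids = 94.7 - 60.5 = 34.2 mL
Step 3: Particle density = mass / V_solids = 89.6 / 34.2 = 2.62 g/cm^3

2.62


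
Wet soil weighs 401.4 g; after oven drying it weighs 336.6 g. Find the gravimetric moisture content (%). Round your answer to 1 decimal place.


Step 1: Water mass = wet - dry = 401.4 - 336.6 = 64.8 g
Step 2: w = 100 * water mass / dry mass
Step 3: w = 100 * 64.8 / 336.6 = 19.3%

19.3


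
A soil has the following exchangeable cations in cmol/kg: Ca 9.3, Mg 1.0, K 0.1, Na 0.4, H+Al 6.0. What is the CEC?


Step 1: CEC = Ca + Mg + K + Na + (H+Al)
Step 2: CEC = 9.3 + 1.0 + 0.1 + 0.4 + 6.0
Step 3: CEC = 16.8 cmol/kg

16.8


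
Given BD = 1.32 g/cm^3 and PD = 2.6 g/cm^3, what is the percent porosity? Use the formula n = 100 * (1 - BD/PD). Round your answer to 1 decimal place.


Step 1: Formula: n = 100 * (1 - BD / PD)
Step 2: n = 100 * (1 - 1.32 / 2.6)
Step 3: n = 100 * (1 - 0.50769)
Step 4: n = 49.2%

49.2


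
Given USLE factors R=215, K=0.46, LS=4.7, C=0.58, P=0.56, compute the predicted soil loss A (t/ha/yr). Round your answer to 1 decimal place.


Step 1: A = R * K * LS * C * P
Step 2: R * K = 215 * 0.46 = 98.9
Step 3: (R*K) * LS = 98.9 * 4.7 = 464.83
Step 4: * C * P = 464.83 * 0.58 * 0.56 = 151.0
Step 5: A = 151.0 t/(ha*yr)

151.0


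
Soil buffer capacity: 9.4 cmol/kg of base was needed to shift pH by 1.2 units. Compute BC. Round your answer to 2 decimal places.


Step 1: BC = change in base / change in pH
Step 2: BC = 9.4 / 1.2
Step 3: BC = 7.83 cmol/(kg*pH unit)

7.83


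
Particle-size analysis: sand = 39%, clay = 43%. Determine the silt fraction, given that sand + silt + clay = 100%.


Step 1: sand + silt + clay = 100%
Step 2: silt = 100 - sand - clay
Step 3: silt = 100 - 39 - 43
Step 4: silt = 18%

18


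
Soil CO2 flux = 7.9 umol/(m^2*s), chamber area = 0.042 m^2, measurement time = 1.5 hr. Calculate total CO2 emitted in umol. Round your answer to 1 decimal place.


Step 1: Convert time to seconds: 1.5 hr * 3600 = 5400.0 s
Step 2: Total = flux * area * time_s
Step 3: Total = 7.9 * 0.042 * 5400.0
Step 4: Total = 1791.7 umol

1791.7


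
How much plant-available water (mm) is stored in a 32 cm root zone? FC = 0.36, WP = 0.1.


Step 1: Available water = (FC - WP) * depth * 10
Step 2: AW = (0.36 - 0.1) * 32 * 10
Step 3: AW = 0.26 * 32 * 10
Step 4: AW = 83.2 mm

83.2


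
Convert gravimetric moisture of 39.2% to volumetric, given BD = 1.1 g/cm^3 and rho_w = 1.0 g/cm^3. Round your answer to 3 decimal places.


Step 1: theta = (w / 100) * BD / rho_w
Step 2: theta = (39.2 / 100) * 1.1 / 1.0
Step 3: theta = 0.392 * 1.1
Step 4: theta = 0.431

0.431


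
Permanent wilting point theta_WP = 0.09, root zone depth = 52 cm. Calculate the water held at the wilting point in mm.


Step 1: Water (mm) = theta_WP * depth * 10
Step 2: Water = 0.09 * 52 * 10
Step 3: Water = 46.8 mm

46.8


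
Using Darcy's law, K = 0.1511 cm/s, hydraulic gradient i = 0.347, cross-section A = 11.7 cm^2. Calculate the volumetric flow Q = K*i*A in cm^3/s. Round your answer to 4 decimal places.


Step 1: Apply Darcy's law: Q = K * i * A
Step 2: Q = 0.1511 * 0.347 * 11.7
Step 3: Q = 0.6135 cm^3/s

0.6135


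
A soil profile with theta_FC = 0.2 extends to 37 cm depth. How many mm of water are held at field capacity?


Step 1: Water (mm) = theta_FC * depth (cm) * 10
Step 2: Water = 0.2 * 37 * 10
Step 3: Water = 74.0 mm

74.0


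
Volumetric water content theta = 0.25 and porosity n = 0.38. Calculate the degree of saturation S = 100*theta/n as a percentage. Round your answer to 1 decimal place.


Step 1: S = 100 * theta_v / n
Step 2: S = 100 * 0.25 / 0.38
Step 3: S = 65.8%

65.8


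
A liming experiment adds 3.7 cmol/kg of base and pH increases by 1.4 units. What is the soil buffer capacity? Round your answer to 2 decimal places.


Step 1: BC = change in base / change in pH
Step 2: BC = 3.7 / 1.4
Step 3: BC = 2.64 cmol/(kg*pH unit)

2.64


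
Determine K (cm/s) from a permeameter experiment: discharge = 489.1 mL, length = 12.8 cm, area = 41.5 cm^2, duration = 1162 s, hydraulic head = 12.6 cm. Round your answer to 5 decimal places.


Step 1: K = Q * L / (A * t * h)
Step 2: Numerator = 489.1 * 12.8 = 6260.48
Step 3: Denominator = 41.5 * 1162 * 12.6 = 607609.8
Step 4: K = 6260.48 / 607609.8 = 0.0103 cm/s

0.0103


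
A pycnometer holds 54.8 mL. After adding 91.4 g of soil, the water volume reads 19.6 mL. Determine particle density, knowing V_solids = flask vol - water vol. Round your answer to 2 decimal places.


Step 1: Volume of solids = flask volume - water volume with soil
Step 2: V_solids = 54.8 - 19.6 = 35.2 mL
Step 3: Particle density = mass / V_solids = 91.4 / 35.2 = 2.6 g/cm^3

2.6


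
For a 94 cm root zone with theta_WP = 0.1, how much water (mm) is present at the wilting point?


Step 1: Water (mm) = theta_WP * depth * 10
Step 2: Water = 0.1 * 94 * 10
Step 3: Water = 94.0 mm

94.0


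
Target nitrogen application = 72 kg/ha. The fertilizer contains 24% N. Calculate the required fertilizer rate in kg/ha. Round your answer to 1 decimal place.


Step 1: Fertilizer rate = target N / (N content / 100)
Step 2: Rate = 72 / (24 / 100)
Step 3: Rate = 72 / 0.24
Step 4: Rate = 300.0 kg/ha

300.0


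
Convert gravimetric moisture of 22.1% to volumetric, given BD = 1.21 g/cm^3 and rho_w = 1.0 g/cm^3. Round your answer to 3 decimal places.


Step 1: theta = (w / 100) * BD / rho_w
Step 2: theta = (22.1 / 100) * 1.21 / 1.0
Step 3: theta = 0.221 * 1.21
Step 4: theta = 0.267

0.267


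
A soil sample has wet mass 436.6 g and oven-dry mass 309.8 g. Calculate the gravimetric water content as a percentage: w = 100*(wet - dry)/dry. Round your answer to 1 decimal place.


Step 1: Water mass = wet - dry = 436.6 - 309.8 = 126.8 g
Step 2: w = 100 * water mass / dry mass
Step 3: w = 100 * 126.8 / 309.8 = 40.9%

40.9


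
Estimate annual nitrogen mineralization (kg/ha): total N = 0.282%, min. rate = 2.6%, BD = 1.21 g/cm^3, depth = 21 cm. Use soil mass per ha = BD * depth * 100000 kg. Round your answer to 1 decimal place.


Step 1: Soil mass per ha = BD * depth * 100000 = 1.21 * 21 * 100000 = 2541000 kg
Step 2: Total N pool = soil mass * N%/100 = 2541000 * 0.282/100 = 7165.62 kg/ha
Step 3: N mineralized = N pool * rate%/100 = 7165.62 * 2.6/100 = 186.3 kg/ha/yr

186.3


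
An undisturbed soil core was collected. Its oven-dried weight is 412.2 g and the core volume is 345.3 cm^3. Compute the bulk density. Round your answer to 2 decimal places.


Step 1: Identify the formula: BD = dry mass / volume
Step 2: Substitute values: BD = 412.2 / 345.3
Step 3: BD = 1.19 g/cm^3

1.19


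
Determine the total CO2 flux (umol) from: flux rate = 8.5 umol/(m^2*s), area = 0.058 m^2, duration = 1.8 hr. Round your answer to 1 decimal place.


Step 1: Convert time to seconds: 1.8 hr * 3600 = 6480.0 s
Step 2: Total = flux * area * time_s
Step 3: Total = 8.5 * 0.058 * 6480.0
Step 4: Total = 3194.6 umol

3194.6


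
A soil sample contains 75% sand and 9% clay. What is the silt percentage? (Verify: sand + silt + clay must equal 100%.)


Step 1: sand + silt + clay = 100%
Step 2: silt = 100 - sand - clay
Step 3: silt = 100 - 75 - 9
Step 4: silt = 16%

16


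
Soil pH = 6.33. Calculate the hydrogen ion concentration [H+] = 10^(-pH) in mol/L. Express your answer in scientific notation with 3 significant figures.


Step 1: [H+] = 10^(-pH)
Step 2: [H+] = 10^(-6.33)
Step 3: [H+] = 4.68e-07 mol/L

4.68e-07


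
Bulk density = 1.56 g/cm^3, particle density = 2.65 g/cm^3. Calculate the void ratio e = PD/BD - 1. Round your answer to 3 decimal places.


Step 1: e = PD / BD - 1
Step 2: e = 2.65 / 1.56 - 1
Step 3: e = 1.69872 - 1
Step 4: e = 0.699

0.699


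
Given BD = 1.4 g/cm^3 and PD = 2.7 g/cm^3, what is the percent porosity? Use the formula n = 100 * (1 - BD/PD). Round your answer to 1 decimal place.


Step 1: Formula: n = 100 * (1 - BD / PD)
Step 2: n = 100 * (1 - 1.4 / 2.7)
Step 3: n = 100 * (1 - 0.51852)
Step 4: n = 48.1%

48.1


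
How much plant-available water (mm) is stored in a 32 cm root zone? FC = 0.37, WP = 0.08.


Step 1: Available water = (FC - WP) * depth * 10
Step 2: AW = (0.37 - 0.08) * 32 * 10
Step 3: AW = 0.29 * 32 * 10
Step 4: AW = 92.8 mm

92.8


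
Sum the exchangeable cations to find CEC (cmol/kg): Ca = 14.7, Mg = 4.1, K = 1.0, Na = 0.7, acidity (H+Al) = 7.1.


Step 1: CEC = Ca + Mg + K + Na + (H+Al)
Step 2: CEC = 14.7 + 4.1 + 1.0 + 0.7 + 7.1
Step 3: CEC = 27.6 cmol/kg

27.6


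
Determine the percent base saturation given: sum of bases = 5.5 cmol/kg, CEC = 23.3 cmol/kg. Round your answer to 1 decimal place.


Step 1: BS = 100 * (sum of bases) / CEC
Step 2: BS = 100 * 5.5 / 23.3
Step 3: BS = 23.6%

23.6


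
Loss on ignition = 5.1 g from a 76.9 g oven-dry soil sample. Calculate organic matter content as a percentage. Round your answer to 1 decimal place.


Step 1: OM% = 100 * LOI / sample mass
Step 2: OM = 100 * 5.1 / 76.9
Step 3: OM = 6.6%

6.6


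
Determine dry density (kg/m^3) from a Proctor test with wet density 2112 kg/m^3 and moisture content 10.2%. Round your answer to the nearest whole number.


Step 1: Dry density = wet density / (1 + w/100)
Step 2: Dry density = 2112 / (1 + 10.2/100)
Step 3: Dry density = 2112 / 1.102
Step 4: Dry density = 1917 kg/m^3

1917


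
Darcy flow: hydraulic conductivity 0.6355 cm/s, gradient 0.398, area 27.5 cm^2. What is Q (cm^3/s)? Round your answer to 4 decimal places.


Step 1: Apply Darcy's law: Q = K * i * A
Step 2: Q = 0.6355 * 0.398 * 27.5
Step 3: Q = 6.9555 cm^3/s

6.9555


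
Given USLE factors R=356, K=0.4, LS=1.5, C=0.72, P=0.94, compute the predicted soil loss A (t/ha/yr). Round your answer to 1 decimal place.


Step 1: A = R * K * LS * C * P
Step 2: R * K = 356 * 0.4 = 142.4
Step 3: (R*K) * LS = 142.4 * 1.5 = 213.6
Step 4: * C * P = 213.6 * 0.72 * 0.94 = 144.6
Step 5: A = 144.6 t/(ha*yr)

144.6


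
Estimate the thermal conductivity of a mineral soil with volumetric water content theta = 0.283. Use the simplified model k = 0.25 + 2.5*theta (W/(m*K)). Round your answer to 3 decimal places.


Step 1: k = 0.25 + 2.5 * theta
Step 2: k = 0.25 + 2.5 * 0.283
Step 3: k = 0.25 + 0.708
Step 4: k = 0.958 W/(m*K)

0.958


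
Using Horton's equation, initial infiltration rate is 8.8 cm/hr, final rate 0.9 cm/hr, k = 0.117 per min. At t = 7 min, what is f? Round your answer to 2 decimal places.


Step 1: f = fc + (f0 - fc) * exp(-k * t)
Step 2: exp(-0.117 * 7) = 0.440872
Step 3: f = 0.9 + (8.8 - 0.9) * 0.440872
Step 4: f = 0.9 + 7.9 * 0.440872
Step 5: f = 4.38 cm/hr

4.38


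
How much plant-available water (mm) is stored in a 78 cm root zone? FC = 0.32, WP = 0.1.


Step 1: Available water = (FC - WP) * depth * 10
Step 2: AW = (0.32 - 0.1) * 78 * 10
Step 3: AW = 0.22 * 78 * 10
Step 4: AW = 171.6 mm

171.6


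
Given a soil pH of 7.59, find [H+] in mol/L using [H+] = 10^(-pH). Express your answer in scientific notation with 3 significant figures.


Step 1: [H+] = 10^(-pH)
Step 2: [H+] = 10^(-7.59)
Step 3: [H+] = 2.57e-08 mol/L

2.57e-08


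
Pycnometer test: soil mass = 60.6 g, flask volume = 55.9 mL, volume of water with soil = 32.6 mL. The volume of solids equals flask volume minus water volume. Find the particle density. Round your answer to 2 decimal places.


Step 1: Volume of solids = flask volume - water volume with soil
Step 2: V_solids = 55.9 - 32.6 = 23.3 mL
Step 3: Particle density = mass / V_solids = 60.6 / 23.3 = 2.6 g/cm^3

2.6


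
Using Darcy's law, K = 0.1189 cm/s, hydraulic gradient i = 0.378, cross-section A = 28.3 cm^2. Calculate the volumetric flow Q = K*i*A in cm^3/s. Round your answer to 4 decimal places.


Step 1: Apply Darcy's law: Q = K * i * A
Step 2: Q = 0.1189 * 0.378 * 28.3
Step 3: Q = 1.2719 cm^3/s

1.2719


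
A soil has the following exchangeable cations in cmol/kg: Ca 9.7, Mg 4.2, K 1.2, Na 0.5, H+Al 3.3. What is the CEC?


Step 1: CEC = Ca + Mg + K + Na + (H+Al)
Step 2: CEC = 9.7 + 4.2 + 1.2 + 0.5 + 3.3
Step 3: CEC = 18.9 cmol/kg

18.9


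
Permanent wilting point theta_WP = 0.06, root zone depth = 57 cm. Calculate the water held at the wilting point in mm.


Step 1: Water (mm) = theta_WP * depth * 10
Step 2: Water = 0.06 * 57 * 10
Step 3: Water = 34.2 mm

34.2


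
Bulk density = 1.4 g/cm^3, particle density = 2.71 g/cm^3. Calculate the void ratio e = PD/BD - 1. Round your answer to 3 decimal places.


Step 1: e = PD / BD - 1
Step 2: e = 2.71 / 1.4 - 1
Step 3: e = 1.93571 - 1
Step 4: e = 0.936

0.936


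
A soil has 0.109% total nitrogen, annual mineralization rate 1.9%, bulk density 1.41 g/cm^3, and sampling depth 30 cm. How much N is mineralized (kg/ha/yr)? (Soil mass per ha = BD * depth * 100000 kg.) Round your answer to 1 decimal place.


Step 1: Soil mass per ha = BD * depth * 100000 = 1.41 * 30 * 100000 = 4230000 kg
Step 2: Total N pool = soil mass * N%/100 = 4230000 * 0.109/100 = 4610.7 kg/ha
Step 3: N mineralized = N pool * rate%/100 = 4610.7 * 1.9/100 = 87.6 kg/ha/yr

87.6


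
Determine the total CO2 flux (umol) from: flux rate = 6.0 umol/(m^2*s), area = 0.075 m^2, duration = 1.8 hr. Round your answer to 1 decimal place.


Step 1: Convert time to seconds: 1.8 hr * 3600 = 6480.0 s
Step 2: Total = flux * area * time_s
Step 3: Total = 6.0 * 0.075 * 6480.0
Step 4: Total = 2916.0 umol

2916.0


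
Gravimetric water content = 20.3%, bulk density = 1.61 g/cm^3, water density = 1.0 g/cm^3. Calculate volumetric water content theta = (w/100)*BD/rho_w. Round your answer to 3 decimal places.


Step 1: theta = (w / 100) * BD / rho_w
Step 2: theta = (20.3 / 100) * 1.61 / 1.0
Step 3: theta = 0.203 * 1.61
Step 4: theta = 0.327

0.327


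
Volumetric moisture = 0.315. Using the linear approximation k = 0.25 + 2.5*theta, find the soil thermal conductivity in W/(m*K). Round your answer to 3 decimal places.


Step 1: k = 0.25 + 2.5 * theta
Step 2: k = 0.25 + 2.5 * 0.315
Step 3: k = 0.25 + 0.788
Step 4: k = 1.038 W/(m*K)

1.038


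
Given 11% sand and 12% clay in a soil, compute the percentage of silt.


Step 1: sand + silt + clay = 100%
Step 2: silt = 100 - sand - clay
Step 3: silt = 100 - 11 - 12
Step 4: silt = 77%

77


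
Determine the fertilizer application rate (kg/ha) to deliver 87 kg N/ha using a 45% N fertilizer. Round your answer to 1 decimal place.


Step 1: Fertilizer rate = target N / (N content / 100)
Step 2: Rate = 87 / (45 / 100)
Step 3: Rate = 87 / 0.45
Step 4: Rate = 193.3 kg/ha

193.3


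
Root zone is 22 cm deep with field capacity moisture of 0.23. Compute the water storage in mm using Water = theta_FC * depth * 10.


Step 1: Water (mm) = theta_FC * depth (cm) * 10
Step 2: Water = 0.23 * 22 * 10
Step 3: Water = 50.6 mm

50.6


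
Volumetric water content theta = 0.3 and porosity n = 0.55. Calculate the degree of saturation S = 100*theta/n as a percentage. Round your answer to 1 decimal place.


Step 1: S = 100 * theta_v / n
Step 2: S = 100 * 0.3 / 0.55
Step 3: S = 54.5%

54.5


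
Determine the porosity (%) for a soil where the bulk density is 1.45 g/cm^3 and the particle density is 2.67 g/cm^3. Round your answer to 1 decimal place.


Step 1: Formula: n = 100 * (1 - BD / PD)
Step 2: n = 100 * (1 - 1.45 / 2.67)
Step 3: n = 100 * (1 - 0.54307)
Step 4: n = 45.7%

45.7


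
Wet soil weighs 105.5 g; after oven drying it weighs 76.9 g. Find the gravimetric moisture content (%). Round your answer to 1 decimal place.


Step 1: Water mass = wet - dry = 105.5 - 76.9 = 28.6 g
Step 2: w = 100 * water mass / dry mass
Step 3: w = 100 * 28.6 / 76.9 = 37.2%

37.2


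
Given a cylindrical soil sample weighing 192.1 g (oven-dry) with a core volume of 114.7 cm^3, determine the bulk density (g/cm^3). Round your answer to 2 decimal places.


Step 1: Identify the formula: BD = dry mass / volume
Step 2: Substitute values: BD = 192.1 / 114.7
Step 3: BD = 1.67 g/cm^3

1.67


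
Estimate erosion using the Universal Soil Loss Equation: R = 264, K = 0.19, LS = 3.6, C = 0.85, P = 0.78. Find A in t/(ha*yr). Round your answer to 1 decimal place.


Step 1: A = R * K * LS * C * P
Step 2: R * K = 264 * 0.19 = 50.16
Step 3: (R*K) * LS = 50.16 * 3.6 = 180.576
Step 4: * C * P = 180.576 * 0.85 * 0.78 = 119.7
Step 5: A = 119.7 t/(ha*yr)

119.7


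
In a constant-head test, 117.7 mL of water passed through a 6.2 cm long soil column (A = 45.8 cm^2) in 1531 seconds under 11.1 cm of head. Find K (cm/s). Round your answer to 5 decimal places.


Step 1: K = Q * L / (A * t * h)
Step 2: Numerator = 117.7 * 6.2 = 729.74
Step 3: Denominator = 45.8 * 1531 * 11.1 = 778329.78
Step 4: K = 729.74 / 778329.78 = 0.00094 cm/s

0.00094


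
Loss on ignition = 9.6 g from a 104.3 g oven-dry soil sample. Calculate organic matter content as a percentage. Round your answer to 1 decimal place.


Step 1: OM% = 100 * LOI / sample mass
Step 2: OM = 100 * 9.6 / 104.3
Step 3: OM = 9.2%

9.2


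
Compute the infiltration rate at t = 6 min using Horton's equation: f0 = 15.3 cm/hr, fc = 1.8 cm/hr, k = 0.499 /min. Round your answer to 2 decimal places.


Step 1: f = fc + (f0 - fc) * exp(-k * t)
Step 2: exp(-0.499 * 6) = 0.050087
Step 3: f = 1.8 + (15.3 - 1.8) * 0.050087
Step 4: f = 1.8 + 13.5 * 0.050087
Step 5: f = 2.48 cm/hr

2.48


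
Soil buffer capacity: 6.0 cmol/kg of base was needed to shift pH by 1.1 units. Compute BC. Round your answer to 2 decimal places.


Step 1: BC = change in base / change in pH
Step 2: BC = 6.0 / 1.1
Step 3: BC = 5.45 cmol/(kg*pH unit)

5.45


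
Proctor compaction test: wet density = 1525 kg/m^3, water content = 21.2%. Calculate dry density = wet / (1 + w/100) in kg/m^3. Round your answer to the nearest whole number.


Step 1: Dry density = wet density / (1 + w/100)
Step 2: Dry density = 1525 / (1 + 21.2/100)
Step 3: Dry density = 1525 / 1.212
Step 4: Dry density = 1258 kg/m^3

1258


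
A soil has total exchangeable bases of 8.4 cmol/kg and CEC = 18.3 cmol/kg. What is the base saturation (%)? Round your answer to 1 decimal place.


Step 1: BS = 100 * (sum of bases) / CEC
Step 2: BS = 100 * 8.4 / 18.3
Step 3: BS = 45.9%

45.9


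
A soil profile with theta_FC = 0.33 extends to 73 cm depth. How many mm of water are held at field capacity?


Step 1: Water (mm) = theta_FC * depth (cm) * 10
Step 2: Water = 0.33 * 73 * 10
Step 3: Water = 240.9 mm

240.9


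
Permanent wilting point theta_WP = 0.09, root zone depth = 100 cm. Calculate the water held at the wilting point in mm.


Step 1: Water (mm) = theta_WP * depth * 10
Step 2: Water = 0.09 * 100 * 10
Step 3: Water = 90.0 mm

90.0


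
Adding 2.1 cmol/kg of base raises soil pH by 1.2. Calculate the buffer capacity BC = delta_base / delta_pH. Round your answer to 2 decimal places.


Step 1: BC = change in base / change in pH
Step 2: BC = 2.1 / 1.2
Step 3: BC = 1.75 cmol/(kg*pH unit)

1.75


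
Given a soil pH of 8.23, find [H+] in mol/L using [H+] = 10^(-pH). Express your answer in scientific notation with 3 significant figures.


Step 1: [H+] = 10^(-pH)
Step 2: [H+] = 10^(-8.23)
Step 3: [H+] = 5.89e-09 mol/L

5.89e-09


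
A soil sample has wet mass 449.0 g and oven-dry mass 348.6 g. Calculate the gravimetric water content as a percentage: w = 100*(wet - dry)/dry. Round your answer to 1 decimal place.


Step 1: Water mass = wet - dry = 449.0 - 348.6 = 100.4 g
Step 2: w = 100 * water mass / dry mass
Step 3: w = 100 * 100.4 / 348.6 = 28.8%

28.8


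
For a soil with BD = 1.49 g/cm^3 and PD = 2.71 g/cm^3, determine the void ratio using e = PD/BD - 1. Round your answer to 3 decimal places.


Step 1: e = PD / BD - 1
Step 2: e = 2.71 / 1.49 - 1
Step 3: e = 1.81879 - 1
Step 4: e = 0.819

0.819


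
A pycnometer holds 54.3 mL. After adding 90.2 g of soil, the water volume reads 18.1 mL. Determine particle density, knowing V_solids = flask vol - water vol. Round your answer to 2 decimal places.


Step 1: Volume of solids = flask volume - water volume with soil
Step 2: V_solids = 54.3 - 18.1 = 36.2 mL
Step 3: Particle density = mass / V_solids = 90.2 / 36.2 = 2.49 g/cm^3

2.49


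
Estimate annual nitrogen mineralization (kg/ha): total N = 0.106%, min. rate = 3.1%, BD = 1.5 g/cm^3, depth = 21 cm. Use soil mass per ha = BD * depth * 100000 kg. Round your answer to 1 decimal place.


Step 1: Soil mass per ha = BD * depth * 100000 = 1.5 * 21 * 100000 = 3150000 kg
Step 2: Total N pool = soil mass * N%/100 = 3150000 * 0.106/100 = 3339.0 kg/ha
Step 3: N mineralized = N pool * rate%/100 = 3339.0 * 3.1/100 = 103.5 kg/ha/yr

103.5


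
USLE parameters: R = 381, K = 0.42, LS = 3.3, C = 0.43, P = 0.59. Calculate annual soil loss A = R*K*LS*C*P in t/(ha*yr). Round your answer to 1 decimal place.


Step 1: A = R * K * LS * C * P
Step 2: R * K = 381 * 0.42 = 160.02
Step 3: (R*K) * LS = 160.02 * 3.3 = 528.066
Step 4: * C * P = 528.066 * 0.43 * 0.59 = 134.0
Step 5: A = 134.0 t/(ha*yr)

134.0


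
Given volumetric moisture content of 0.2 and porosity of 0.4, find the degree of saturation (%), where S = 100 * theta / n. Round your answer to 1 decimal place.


Step 1: S = 100 * theta_v / n
Step 2: S = 100 * 0.2 / 0.4
Step 3: S = 50.0%

50.0


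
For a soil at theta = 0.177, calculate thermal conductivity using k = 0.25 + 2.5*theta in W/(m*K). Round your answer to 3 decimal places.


Step 1: k = 0.25 + 2.5 * theta
Step 2: k = 0.25 + 2.5 * 0.177
Step 3: k = 0.25 + 0.443
Step 4: k = 0.693 W/(m*K)

0.693


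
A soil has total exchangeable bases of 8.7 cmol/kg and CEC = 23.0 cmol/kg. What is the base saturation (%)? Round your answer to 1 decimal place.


Step 1: BS = 100 * (sum of bases) / CEC
Step 2: BS = 100 * 8.7 / 23.0
Step 3: BS = 37.8%

37.8


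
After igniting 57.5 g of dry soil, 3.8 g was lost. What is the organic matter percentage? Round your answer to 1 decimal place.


Step 1: OM% = 100 * LOI / sample mass
Step 2: OM = 100 * 3.8 / 57.5
Step 3: OM = 6.6%

6.6


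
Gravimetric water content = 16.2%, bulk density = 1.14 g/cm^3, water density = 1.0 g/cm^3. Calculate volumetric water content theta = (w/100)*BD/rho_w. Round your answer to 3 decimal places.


Step 1: theta = (w / 100) * BD / rho_w
Step 2: theta = (16.2 / 100) * 1.14 / 1.0
Step 3: theta = 0.162 * 1.14
Step 4: theta = 0.185

0.185


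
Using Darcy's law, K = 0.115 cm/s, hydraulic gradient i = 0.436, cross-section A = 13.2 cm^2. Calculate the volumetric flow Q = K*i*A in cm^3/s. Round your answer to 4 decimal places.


Step 1: Apply Darcy's law: Q = K * i * A
Step 2: Q = 0.115 * 0.436 * 13.2
Step 3: Q = 0.6618 cm^3/s

0.6618


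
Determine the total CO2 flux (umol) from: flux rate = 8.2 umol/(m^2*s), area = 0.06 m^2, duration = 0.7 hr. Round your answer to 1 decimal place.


Step 1: Convert time to seconds: 0.7 hr * 3600 = 2520.0 s
Step 2: Total = flux * area * time_s
Step 3: Total = 8.2 * 0.06 * 2520.0
Step 4: Total = 1239.8 umol

1239.8


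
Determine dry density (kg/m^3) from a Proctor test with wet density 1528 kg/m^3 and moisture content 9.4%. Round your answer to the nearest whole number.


Step 1: Dry density = wet density / (1 + w/100)
Step 2: Dry density = 1528 / (1 + 9.4/100)
Step 3: Dry density = 1528 / 1.094
Step 4: Dry density = 1397 kg/m^3

1397


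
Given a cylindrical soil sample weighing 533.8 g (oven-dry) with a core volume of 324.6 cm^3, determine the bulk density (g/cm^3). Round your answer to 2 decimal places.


Step 1: Identify the formula: BD = dry mass / volume
Step 2: Substitute values: BD = 533.8 / 324.6
Step 3: BD = 1.64 g/cm^3

1.64


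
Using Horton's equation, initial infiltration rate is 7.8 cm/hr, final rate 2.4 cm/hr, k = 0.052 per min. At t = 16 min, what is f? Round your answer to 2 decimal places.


Step 1: f = fc + (f0 - fc) * exp(-k * t)
Step 2: exp(-0.052 * 16) = 0.435178
Step 3: f = 2.4 + (7.8 - 2.4) * 0.435178
Step 4: f = 2.4 + 5.4 * 0.435178
Step 5: f = 4.75 cm/hr

4.75
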